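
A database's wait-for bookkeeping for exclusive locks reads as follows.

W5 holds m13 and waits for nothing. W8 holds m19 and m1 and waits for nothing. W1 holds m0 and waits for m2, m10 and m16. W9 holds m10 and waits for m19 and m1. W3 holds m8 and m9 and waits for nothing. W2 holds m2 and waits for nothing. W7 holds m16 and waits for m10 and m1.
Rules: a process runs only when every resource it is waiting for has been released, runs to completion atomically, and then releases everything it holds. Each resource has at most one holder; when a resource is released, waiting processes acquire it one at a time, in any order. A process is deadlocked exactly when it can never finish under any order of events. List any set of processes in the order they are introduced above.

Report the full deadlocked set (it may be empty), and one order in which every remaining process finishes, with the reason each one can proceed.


The deadlocked set is empty.
Key observation: the wait relation is loop-free; peeling off processes with no waits unwinds the whole state.
The rest can finish in the order W8, W9, W3, W7, W5, W2, W1.
Walking it through:
  W8 waits on nothing -> runs at once and releases m19 and m1
  run W9 (all its waits — m19 and m1 — are resolved); releases m10
  W3 waits on nothing -> runs at once and releases m8 and m9
  run W7 (all its waits — m10 and m1 — are resolved); releases m16
  W5 waits on nothing -> runs at once and releases m13
  W2 waits on nothing -> runs at once and releases m2
  run W1 (all its waits — m2, m10 and m16 — are resolved); releases m0


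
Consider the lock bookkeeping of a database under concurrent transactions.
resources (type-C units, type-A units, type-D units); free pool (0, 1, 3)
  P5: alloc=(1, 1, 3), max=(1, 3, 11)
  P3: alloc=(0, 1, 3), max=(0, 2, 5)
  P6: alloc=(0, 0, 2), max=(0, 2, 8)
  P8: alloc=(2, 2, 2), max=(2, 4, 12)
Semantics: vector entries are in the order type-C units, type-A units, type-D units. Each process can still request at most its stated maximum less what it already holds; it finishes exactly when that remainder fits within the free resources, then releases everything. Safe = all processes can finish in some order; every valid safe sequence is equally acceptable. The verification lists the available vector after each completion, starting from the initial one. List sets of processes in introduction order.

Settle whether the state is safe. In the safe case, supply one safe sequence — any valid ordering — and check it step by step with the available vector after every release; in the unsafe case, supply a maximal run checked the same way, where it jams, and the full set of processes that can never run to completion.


SAFE — a valid safe sequence is P3, P6, P5, P8.
Key observation: the first exact fit in this order is P3 — it needs (0, 1, 2) with (0, 1, 3) free, meeting a requested resource to the last unit.
Walking it through:
  pool = (0, 1, 3)
  P3 needs (0, 1, 2) <= (0, 1, 3) -> finishes; pool += (0, 1, 3) = (0, 2, 6)
  P6 needs (0, 2, 6) <= (0, 2, 6) -> finishes; pool += (0, 0, 2) = (0, 2, 8)
  P5 needs (0, 2, 8) <= (0, 2, 8) -> finishes; pool += (1, 1, 3) = (1, 3, 11)
  P8 needs (0, 2, 10) <= (1, 3, 11) -> finishes; pool += (2, 2, 2) = (3, 5, 13)


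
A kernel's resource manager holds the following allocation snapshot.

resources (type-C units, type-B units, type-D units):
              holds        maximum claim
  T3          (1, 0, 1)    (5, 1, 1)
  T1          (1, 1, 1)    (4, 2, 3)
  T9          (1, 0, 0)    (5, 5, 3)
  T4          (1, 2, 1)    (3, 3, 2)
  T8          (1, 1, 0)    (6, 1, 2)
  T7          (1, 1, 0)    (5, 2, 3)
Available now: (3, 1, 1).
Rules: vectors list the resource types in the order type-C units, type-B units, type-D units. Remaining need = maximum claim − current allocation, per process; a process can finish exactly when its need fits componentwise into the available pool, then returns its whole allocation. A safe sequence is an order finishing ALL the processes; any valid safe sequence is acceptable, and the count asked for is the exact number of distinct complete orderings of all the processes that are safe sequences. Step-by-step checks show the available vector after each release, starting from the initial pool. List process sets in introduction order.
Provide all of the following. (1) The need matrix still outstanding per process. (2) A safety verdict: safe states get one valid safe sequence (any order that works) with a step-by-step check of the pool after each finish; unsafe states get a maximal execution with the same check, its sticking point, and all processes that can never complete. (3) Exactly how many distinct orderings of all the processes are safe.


(1) Remaining need (order type-C units, type-B units, type-D units):
  T3: (4, 1, 0)
  T1: (3, 1, 2)
  T9: (4, 5, 3)
  T4: (2, 1, 1)
  T8: (5, 0, 2)
  T7: (4, 1, 3)
(2) SAFE, for example via the order T4, T3, T7, T1, T8, T9.
Key observation: T4 is the earliest step where a requested resource binds exactly: need (2, 1, 1), pool (3, 1, 1) at its turn.
Step-by-step check:
  pool = (3, 1, 1)
  T4: need (2, 1, 1) fits (3, 1, 1); releases (1, 2, 1), pool now (4, 3, 2)
  T3: need (4, 1, 0) fits (4, 3, 2); releases (1, 0, 1), pool now (5, 3, 3)
  T7: need (4, 1, 3) fits (5, 3, 3); releases (1, 1, 0), pool now (6, 4, 3)
  T1: need (3, 1, 2) fits (6, 4, 3); releases (1, 1, 1), pool now (7, 5, 4)
  T8: need (5, 0, 2) fits (7, 5, 4); releases (1, 1, 0), pool now (8, 6, 4)
  T9: need (4, 5, 3) fits (8, 6, 4); releases (1, 0, 0), pool now (9, 6, 4)
(3) The exact count: 28 of the possible complete orderings are safe sequences.


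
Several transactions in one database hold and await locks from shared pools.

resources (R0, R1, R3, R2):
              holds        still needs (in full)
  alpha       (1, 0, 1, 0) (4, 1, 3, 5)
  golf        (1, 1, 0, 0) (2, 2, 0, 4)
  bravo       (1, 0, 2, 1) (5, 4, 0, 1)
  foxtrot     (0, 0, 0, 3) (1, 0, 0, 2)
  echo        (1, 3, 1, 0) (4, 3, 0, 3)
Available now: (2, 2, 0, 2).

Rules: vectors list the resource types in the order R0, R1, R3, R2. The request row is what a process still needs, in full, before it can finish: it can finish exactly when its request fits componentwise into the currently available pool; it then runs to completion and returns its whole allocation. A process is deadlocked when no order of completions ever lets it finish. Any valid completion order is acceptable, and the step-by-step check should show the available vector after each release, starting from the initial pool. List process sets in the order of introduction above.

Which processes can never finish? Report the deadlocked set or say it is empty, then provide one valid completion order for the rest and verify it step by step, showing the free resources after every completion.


Deadlocked set: alpha, bravo and echo.
Key observation: no order helps: past foxtrot, golf, the free pool tops out at (3, 3, 0, 5), below what each blocked process needs in R0.
The rest can finish in the order foxtrot, golf. Step-by-step check:
  pool = (2, 2, 0, 2)
  foxtrot needs (1, 0, 0, 2) <= (2, 2, 0, 2) -> finishes; pool += (0, 0, 0, 3) = (2, 2, 0, 5)
  golf needs (2, 2, 0, 4) <= (2, 2, 0, 5) -> finishes; pool += (1, 1, 0, 0) = (3, 3, 0, 5)
The stuck group stays short no matter what:
  alpha cannot run: need (4, 1, 3, 5) vs free (3, 3, 0, 5) (insufficient R0 and R3)
  bravo cannot run: need (5, 4, 0, 1) vs free (3, 3, 0, 5) (insufficient R0 and R1)
  echo cannot run: need (4, 3, 0, 3) vs free (3, 3, 0, 5) (insufficient R0)


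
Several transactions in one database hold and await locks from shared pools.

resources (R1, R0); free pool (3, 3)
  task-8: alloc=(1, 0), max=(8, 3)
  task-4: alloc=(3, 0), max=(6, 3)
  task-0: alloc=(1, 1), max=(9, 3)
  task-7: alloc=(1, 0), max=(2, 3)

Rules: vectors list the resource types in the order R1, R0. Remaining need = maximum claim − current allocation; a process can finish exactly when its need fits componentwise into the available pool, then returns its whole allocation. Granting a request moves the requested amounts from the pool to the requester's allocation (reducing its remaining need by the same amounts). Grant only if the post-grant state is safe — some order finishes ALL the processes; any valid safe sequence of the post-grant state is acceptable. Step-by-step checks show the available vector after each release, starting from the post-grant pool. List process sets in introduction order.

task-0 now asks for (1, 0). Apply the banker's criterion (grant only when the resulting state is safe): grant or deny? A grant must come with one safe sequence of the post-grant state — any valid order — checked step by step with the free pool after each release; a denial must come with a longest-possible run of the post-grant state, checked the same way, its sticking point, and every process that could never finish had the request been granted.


DENY. Granting would leave the state unsafe.
Key observation: even finishing task-7, task-4 leaves just (6, 3) free — too little R1 for any of the remaining processes.
On the post-grant state, task-7, task-4 is a maximal run — nothing extends it. Check, step by step:
  pool = (2, 3)
  task-7: need (1, 3) fits (2, 3); releases (1, 0), pool now (3, 3)
  task-4: need (3, 3) fits (3, 3); releases (3, 0), pool now (6, 3)
  blocked: task-8 wants (7, 3), pool (6, 3) — not enough R1
  blocked: task-0 wants (7, 2), pool (6, 3) — not enough R1
Processes that could never finish after the grant: task-8 and task-0.


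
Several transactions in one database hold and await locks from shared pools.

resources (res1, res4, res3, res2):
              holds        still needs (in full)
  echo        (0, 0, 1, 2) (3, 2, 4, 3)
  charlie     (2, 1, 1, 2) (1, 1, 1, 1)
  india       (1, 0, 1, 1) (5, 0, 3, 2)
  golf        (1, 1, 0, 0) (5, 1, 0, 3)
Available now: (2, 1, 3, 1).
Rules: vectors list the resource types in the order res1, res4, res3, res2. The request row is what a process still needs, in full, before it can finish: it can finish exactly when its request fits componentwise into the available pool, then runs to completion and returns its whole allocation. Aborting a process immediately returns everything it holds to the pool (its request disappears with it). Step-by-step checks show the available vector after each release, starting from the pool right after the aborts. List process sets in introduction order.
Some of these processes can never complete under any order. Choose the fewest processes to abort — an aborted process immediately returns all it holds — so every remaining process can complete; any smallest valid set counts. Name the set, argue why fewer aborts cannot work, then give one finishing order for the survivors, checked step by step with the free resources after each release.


The answer: abort golf.
Key observation: before aborting golf, india was permanently blocked — no order could ever run it; afterwards it completes at step 3.
Minimality: the empty abort set fails — the state is deadlocked as it stands.
One survivor order: charlie, echo, india. Step-by-step check (post-abort pool first):
  pool = (3, 2, 3, 1)
  run charlie (needs (1, 1, 1, 1), free (3, 2, 3, 1)); after release of (2, 1, 1, 2) the pool is (5, 3, 4, 3)
  run echo (needs (3, 2, 4, 3), free (5, 3, 4, 3)); after release of (0, 0, 1, 2) the pool is (5, 3, 5, 5)
  run india (needs (5, 0, 3, 2), free (5, 3, 5, 5)); after release of (1, 0, 1, 1) the pool is (6, 3, 6, 6)


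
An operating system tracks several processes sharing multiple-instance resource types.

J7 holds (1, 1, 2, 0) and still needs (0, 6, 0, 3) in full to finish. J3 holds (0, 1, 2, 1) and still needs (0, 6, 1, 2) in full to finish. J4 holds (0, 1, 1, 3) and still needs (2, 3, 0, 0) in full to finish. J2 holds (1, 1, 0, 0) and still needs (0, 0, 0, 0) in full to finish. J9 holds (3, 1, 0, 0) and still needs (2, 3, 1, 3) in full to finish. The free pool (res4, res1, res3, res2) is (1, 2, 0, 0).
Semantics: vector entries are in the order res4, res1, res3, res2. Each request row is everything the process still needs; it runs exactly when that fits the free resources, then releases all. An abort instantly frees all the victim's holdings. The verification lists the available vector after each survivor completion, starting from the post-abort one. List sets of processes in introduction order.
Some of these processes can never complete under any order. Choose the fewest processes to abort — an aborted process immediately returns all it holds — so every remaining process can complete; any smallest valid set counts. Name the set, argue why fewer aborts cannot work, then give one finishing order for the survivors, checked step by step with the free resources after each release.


Minimum abort set: J7.
Key observation: aborting J7 returns (1, 1, 2, 0), and J3 — hopeless before — runs at step 4 with the returned capacity in the pool.
Why nothing smaller works: aborting no one leaves the state deadlocked as given.
Survivors finish in the order: J4, J9, J2, J3. Step-by-step check (pool after the aborts first):
  pool = (2, 3, 2, 0)
  run J4 (needs (2, 3, 0, 0), free (2, 3, 2, 0)); after release of (0, 1, 1, 3) the pool is (2, 4, 3, 3)
  run J9 (needs (2, 3, 1, 3), free (2, 4, 3, 3)); after release of (3, 1, 0, 0) the pool is (5, 5, 3, 3)
  run J2 (needs (0, 0, 0, 0), free (5, 5, 3, 3)); after release of (1, 1, 0, 0) the pool is (6, 6, 3, 3)
  run J3 (needs (0, 6, 1, 2), free (6, 6, 3, 3)); after release of (0, 1, 2, 1) the pool is (6, 7, 5, 4)


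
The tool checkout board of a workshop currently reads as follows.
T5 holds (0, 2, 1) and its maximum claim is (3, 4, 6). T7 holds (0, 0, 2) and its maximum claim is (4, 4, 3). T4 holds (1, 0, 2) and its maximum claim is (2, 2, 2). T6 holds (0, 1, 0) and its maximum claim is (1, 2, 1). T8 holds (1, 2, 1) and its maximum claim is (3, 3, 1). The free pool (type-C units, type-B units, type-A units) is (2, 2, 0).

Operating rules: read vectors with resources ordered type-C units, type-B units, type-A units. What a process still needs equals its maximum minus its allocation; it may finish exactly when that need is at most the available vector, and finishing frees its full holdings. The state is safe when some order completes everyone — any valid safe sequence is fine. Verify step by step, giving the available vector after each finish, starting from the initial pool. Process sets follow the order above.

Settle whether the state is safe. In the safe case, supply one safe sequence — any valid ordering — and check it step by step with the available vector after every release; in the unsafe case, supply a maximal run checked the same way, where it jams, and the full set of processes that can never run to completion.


SAFE. One safe sequence: T4, T8, T7, T6, T5.
Key observation: T4 marks the first exact bind of the order: its need (1, 2, 0) fits the free (2, 2, 0) with zero slack on a requested resource.
Walking it through:
  pool = (2, 2, 0)
  T4: need (1, 2, 0) fits (2, 2, 0); releases (1, 0, 2), pool now (3, 2, 2)
  T8: need (2, 1, 0) fits (3, 2, 2); releases (1, 2, 1), pool now (4, 4, 3)
  T7: need (4, 4, 1) fits (4, 4, 3); releases (0, 0, 2), pool now (4, 4, 5)
  T6: need (1, 1, 1) fits (4, 4, 5); releases (0, 1, 0), pool now (4, 5, 5)
  T5: need (3, 2, 5) fits (4, 5, 5); releases (0, 2, 1), pool now (4, 7, 6)


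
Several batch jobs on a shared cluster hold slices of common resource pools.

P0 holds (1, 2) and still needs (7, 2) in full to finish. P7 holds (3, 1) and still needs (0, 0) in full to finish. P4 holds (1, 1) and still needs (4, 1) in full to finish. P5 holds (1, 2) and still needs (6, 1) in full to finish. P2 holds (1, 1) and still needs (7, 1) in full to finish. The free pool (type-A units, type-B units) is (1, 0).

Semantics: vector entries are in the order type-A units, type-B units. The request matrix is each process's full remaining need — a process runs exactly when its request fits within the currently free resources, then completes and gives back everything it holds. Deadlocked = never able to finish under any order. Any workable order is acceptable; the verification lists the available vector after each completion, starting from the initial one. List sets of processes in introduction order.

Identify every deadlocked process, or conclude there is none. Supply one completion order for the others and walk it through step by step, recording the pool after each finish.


Deadlocked set: P0, P5 and P2.
Key observation: after P7, P4 complete, (5, 2) is the best the pool ever gets, yet each leftover process wants more type-A units.
A valid finishing order for the others: P7, P4. Verifying each step:
  pool = (1, 0)
  P7 needs (0, 0) <= (1, 0) -> finishes; pool += (3, 1) = (4, 1)
  P4 needs (4, 1) <= (4, 1) -> finishes; pool += (1, 1) = (5, 2)
The stuck group stays short no matter what:
  P0 cannot run: need (7, 2) vs free (5, 2) (insufficient type-A units)
  P5 cannot run: need (6, 1) vs free (5, 2) (insufficient type-A units)
  P2 cannot run: need (7, 1) vs free (5, 2) (insufficient type-A units)


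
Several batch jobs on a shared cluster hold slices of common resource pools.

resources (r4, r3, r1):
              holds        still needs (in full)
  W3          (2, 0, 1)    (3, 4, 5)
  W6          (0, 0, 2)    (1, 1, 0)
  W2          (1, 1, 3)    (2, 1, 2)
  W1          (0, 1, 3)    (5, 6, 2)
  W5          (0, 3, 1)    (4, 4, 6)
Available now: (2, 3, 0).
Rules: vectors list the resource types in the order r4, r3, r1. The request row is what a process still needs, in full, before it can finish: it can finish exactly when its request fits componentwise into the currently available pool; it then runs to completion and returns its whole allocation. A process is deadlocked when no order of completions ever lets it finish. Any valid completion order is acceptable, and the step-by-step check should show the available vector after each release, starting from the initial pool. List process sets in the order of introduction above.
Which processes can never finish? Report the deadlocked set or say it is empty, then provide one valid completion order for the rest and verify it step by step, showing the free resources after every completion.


The deadlocked set is empty.
Key observation: no deadlock: W6 fits now, and the freed resources carry the rest through.
The rest can finish in the order W6, W2, W3, W5, W1. Verifying each step:
  pool = (2, 3, 0)
  W6: need (1, 1, 0) fits (2, 3, 0); releases (0, 0, 2), pool now (2, 3, 2)
  W2: need (2, 1, 2) fits (2, 3, 2); releases (1, 1, 3), pool now (3, 4, 5)
  W3: need (3, 4, 5) fits (3, 4, 5); releases (2, 0, 1), pool now (5, 4, 6)
  W5: need (4, 4, 6) fits (5, 4, 6); releases (0, 3, 1), pool now (5, 7, 7)
  W1: need (5, 6, 2) fits (5, 7, 7); releases (0, 1, 3), pool now (5, 8, 10)


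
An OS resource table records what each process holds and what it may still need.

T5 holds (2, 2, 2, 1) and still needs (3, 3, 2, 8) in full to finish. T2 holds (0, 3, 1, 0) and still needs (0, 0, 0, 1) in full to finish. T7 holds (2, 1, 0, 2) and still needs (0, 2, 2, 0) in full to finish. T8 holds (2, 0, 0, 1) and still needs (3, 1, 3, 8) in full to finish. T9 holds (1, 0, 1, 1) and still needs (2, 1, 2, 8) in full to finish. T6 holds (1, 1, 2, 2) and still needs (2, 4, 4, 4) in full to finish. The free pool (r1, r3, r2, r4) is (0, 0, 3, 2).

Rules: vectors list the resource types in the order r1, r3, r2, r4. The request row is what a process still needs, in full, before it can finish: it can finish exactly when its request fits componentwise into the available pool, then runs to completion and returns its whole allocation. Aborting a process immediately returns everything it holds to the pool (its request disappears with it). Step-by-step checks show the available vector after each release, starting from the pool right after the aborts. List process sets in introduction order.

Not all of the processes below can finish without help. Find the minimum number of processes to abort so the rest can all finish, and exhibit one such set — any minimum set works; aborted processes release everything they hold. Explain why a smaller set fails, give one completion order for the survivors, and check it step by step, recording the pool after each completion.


Abort T5 and T9.
Key observation: T8 was stuck for good until T5 and T9 gave back (3, 2, 3, 2); in the order shown it finishes at step 4.
Minimality, checking each single-abort alternative: T5 alone leaves T8 blocked (short on r4); T2 alone leaves T5 blocked (short on r4); T7 alone leaves T5 blocked (short on r4); T8 alone leaves T5 blocked (short on r4); T9 alone leaves T5 blocked (short on r4); T6 alone leaves T5 blocked (short on r4).
Survivors finish in the order: T7, T2, T6, T8. Check, step by step (pool after the aborts first):
  pool = (3, 2, 6, 4)
  T7 needs (0, 2, 2, 0) <= (3, 2, 6, 4) -> finishes; pool += (2, 1, 0, 2) = (5, 3, 6, 6)
  T2 needs (0, 0, 0, 1) <= (5, 3, 6, 6) -> finishes; pool += (0, 3, 1, 0) = (5, 6, 7, 6)
  T6 needs (2, 4, 4, 4) <= (5, 6, 7, 6) -> finishes; pool += (1, 1, 2, 2) = (6, 7, 9, 8)
  T8 needs (3, 1, 3, 8) <= (6, 7, 9, 8) -> finishes; pool += (2, 0, 0, 1) = (8, 7, 9, 9)


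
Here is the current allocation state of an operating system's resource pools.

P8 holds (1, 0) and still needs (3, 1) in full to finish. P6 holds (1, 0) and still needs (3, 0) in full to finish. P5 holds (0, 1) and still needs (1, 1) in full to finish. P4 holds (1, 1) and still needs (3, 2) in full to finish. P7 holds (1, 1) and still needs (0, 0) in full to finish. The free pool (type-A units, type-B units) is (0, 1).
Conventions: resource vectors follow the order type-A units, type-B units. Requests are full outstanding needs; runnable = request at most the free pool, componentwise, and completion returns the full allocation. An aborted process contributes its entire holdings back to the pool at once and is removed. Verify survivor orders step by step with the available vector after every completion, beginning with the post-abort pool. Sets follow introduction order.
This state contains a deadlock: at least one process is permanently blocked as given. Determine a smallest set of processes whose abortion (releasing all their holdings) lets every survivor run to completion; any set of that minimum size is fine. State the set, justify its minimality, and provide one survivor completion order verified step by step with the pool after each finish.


Minimum abort set: P8 and P4.
Key observation: the returned (2, 1) from P8 and P4 is what brings P6 — unrunnable before, under any order — into play at step 3.
Why nothing smaller works — every single abort fails: P8 alone leaves P6 blocked (short on type-A units); P6 alone leaves P8 blocked (short on type-A units); P5 alone leaves P8 blocked (short on type-A units); P4 alone leaves P8 blocked (short on type-A units); P7 alone leaves P8 blocked (short on type-A units).
One survivor order: P7, P5, P6. Verifying each step (post-abort pool first):
  pool = (2, 2)
  P7 needs (0, 0) <= (2, 2) -> finishes; pool += (1, 1) = (3, 3)
  P5 needs (1, 1) <= (3, 3) -> finishes; pool += (0, 1) = (3, 4)
  P6 needs (3, 0) <= (3, 4) -> finishes; pool += (1, 0) = (4, 4)


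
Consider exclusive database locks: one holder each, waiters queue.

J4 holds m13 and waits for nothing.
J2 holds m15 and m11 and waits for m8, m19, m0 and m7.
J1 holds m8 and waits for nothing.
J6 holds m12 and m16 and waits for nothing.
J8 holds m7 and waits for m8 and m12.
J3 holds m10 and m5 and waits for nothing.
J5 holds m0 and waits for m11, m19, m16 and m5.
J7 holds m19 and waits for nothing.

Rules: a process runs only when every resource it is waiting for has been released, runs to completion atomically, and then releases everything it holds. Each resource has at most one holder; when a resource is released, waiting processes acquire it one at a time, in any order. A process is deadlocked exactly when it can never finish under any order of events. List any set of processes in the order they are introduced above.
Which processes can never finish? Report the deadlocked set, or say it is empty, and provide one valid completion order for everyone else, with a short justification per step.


The deadlocked set is J2 and J5.
Key observation: the waits loop around J2 -> J5 -> J2 with no way out; no other process is dragged down with it.
A valid finishing order for the others: J1, J7, J6, J4, J3, J8.
Walking it through:
  J1 waits on nothing -> runs at once and releases m8
  J7 waits on nothing -> runs at once and releases m19
  J6 waits on nothing -> runs at once and releases m12 and m16
  J4 waits on nothing -> runs at once and releases m13
  J3 waits on nothing -> runs at once and releases m10 and m5
  J8 waits on m8 and m12 — all released -> runs and releases m7


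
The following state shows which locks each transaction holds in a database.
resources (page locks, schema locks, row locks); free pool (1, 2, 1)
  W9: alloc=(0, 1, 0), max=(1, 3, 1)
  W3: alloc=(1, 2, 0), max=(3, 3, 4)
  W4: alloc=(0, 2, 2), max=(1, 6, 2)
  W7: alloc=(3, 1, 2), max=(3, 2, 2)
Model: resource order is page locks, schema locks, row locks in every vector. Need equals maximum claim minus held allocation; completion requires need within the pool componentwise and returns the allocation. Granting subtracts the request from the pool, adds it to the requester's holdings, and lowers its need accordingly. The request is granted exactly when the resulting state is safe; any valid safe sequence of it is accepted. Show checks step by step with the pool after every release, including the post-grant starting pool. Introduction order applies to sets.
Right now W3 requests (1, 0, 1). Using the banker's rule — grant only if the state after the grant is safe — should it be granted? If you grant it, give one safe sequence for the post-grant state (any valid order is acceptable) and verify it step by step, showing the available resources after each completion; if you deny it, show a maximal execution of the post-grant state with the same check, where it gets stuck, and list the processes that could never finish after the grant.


GRANT — the state after the grant stays safe, e.g. via W7, W9, W4, W3.
Key observation: with (0, 2, 0) left after the transfer, W7 can run at once — the state stays safe.
Step-by-step check of the post-grant state:
  pool = (0, 2, 0)
  W7 needs (0, 1, 0) <= (0, 2, 0) -> finishes; pool += (3, 1, 2) = (3, 3, 2)
  W9 needs (1, 2, 1) <= (3, 3, 2) -> finishes; pool += (0, 1, 0) = (3, 4, 2)
  W4 needs (1, 4, 0) <= (3, 4, 2) -> finishes; pool += (0, 2, 2) = (3, 6, 4)
  W3 needs (1, 1, 3) <= (3, 6, 4) -> finishes; pool += (2, 2, 1) = (5, 8, 5)


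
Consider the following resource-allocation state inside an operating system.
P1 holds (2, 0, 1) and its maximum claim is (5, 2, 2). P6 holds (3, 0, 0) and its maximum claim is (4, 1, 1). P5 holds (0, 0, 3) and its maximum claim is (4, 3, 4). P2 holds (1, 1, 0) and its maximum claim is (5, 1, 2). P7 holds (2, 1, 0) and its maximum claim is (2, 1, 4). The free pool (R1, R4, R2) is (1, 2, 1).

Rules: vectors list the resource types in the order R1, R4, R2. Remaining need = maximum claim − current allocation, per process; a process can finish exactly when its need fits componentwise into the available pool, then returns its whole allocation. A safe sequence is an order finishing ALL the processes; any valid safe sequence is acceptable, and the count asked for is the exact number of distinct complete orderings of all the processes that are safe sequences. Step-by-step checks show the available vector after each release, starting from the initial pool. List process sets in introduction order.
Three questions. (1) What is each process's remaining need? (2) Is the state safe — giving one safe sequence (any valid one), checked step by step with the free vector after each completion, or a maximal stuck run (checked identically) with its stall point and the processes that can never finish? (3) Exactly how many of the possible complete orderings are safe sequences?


(1) Outstanding need per process (order R1, R4, R2):
  P1: (3, 2, 1)
  P6: (1, 1, 1)
  P5: (4, 3, 1)
  P2: (4, 0, 2)
  P7: (0, 0, 4)
(2) The state is SAFE; one workable sequence: P6, P1, P2, P5, P7.
Key observation: P6 marks the first exact bind of the order: its need (1, 1, 1) fits the free (1, 2, 1) with zero slack on a requested resource.
Check, step by step:
  pool = (1, 2, 1)
  run P6 (needs (1, 1, 1), free (1, 2, 1)); after release of (3, 0, 0) the pool is (4, 2, 1)
  run P1 (needs (3, 2, 1), free (4, 2, 1)); after release of (2, 0, 1) the pool is (6, 2, 2)
  run P2 (needs (4, 0, 2), free (6, 2, 2)); after release of (1, 1, 0) the pool is (7, 3, 2)
  run P5 (needs (4, 3, 1), free (7, 3, 2)); after release of (0, 0, 3) the pool is (7, 3, 5)
  run P7 (needs (0, 0, 4), free (7, 3, 5)); after release of (2, 1, 0) the pool is (9, 4, 5)
(3) Precisely 1 of the possible complete orderings is a safe sequence.


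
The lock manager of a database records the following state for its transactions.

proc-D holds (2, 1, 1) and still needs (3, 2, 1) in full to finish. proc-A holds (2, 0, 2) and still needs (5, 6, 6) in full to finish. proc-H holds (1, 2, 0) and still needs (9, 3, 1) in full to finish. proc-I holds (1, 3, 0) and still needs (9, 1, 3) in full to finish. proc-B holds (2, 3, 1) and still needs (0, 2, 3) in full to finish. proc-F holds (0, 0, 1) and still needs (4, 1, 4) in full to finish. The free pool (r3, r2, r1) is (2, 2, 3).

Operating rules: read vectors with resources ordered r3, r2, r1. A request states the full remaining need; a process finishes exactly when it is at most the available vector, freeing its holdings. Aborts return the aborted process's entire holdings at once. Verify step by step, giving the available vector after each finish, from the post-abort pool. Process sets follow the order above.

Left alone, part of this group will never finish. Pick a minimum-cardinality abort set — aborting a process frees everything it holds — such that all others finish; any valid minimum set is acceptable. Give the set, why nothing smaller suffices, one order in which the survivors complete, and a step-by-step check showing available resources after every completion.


Abort proc-I.
Key observation: aborting proc-I returns (1, 3, 0), and proc-H — hopeless before — runs at step 5 with the returned capacity in the pool.
Minimality: the empty abort set fails — the state is deadlocked as it stands.
Survivors finish in the order: proc-D, proc-F, proc-B, proc-A, proc-H. Step-by-step check (pool after the aborts first):
  pool = (3, 5, 3)
  proc-D: need (3, 2, 1) fits (3, 5, 3); releases (2, 1, 1), pool now (5, 6, 4)
  proc-F: need (4, 1, 4) fits (5, 6, 4); releases (0, 0, 1), pool now (5, 6, 5)
  proc-B: need (0, 2, 3) fits (5, 6, 5); releases (2, 3, 1), pool now (7, 9, 6)
  proc-A: need (5, 6, 6) fits (7, 9, 6); releases (2, 0, 2), pool now (9, 9, 8)
  proc-H: need (9, 3, 1) fits (9, 9, 8); releases (1, 2, 0), pool now (10, 11, 8)


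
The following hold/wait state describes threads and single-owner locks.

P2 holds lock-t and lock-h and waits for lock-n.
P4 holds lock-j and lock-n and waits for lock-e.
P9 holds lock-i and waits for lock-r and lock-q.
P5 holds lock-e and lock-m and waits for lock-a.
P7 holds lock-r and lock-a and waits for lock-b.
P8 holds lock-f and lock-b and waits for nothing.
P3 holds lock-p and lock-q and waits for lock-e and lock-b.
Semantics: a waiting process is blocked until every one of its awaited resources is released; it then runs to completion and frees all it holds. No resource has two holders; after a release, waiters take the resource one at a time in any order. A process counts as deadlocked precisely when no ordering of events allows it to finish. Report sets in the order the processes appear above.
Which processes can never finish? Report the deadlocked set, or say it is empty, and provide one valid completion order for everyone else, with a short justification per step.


The deadlocked set is empty.
Key observation: the waits form no ring: some process can always run, and its releases unblock the others one by one.
The rest can finish in the order P8, P7, P5, P3, P9, P4, P2.
Verifying each step:
  run P8 (it waits on nothing); releases lock-f and lock-b
  P7: everything it awaited (lock-b) is free; runs, freeing lock-r and lock-a
  P5: everything it awaited (lock-a) is free; runs, freeing lock-e and lock-m
  P3: everything it awaited (lock-e and lock-b) is free; runs, freeing lock-p and lock-q
  P9: everything it awaited (lock-r and lock-q) is free; runs, freeing lock-i
  P4: everything it awaited (lock-e) is free; runs, freeing lock-j and lock-n
  P2: everything it awaited (lock-n) is free; runs, freeing lock-t and lock-h


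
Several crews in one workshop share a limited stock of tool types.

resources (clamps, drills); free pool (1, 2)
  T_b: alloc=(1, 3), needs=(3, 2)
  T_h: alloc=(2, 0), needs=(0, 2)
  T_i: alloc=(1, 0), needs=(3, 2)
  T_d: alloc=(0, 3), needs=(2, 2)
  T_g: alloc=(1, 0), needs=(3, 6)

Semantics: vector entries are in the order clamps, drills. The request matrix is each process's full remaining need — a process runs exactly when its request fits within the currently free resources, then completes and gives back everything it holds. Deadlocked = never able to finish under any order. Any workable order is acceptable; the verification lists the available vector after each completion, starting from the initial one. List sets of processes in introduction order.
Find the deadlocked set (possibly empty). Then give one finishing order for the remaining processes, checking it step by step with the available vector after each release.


Nothing here is deadlocked.
Key observation: T_h can run right away; the returned allocation unlocks the remaining processes in turn.
One completion order for the rest: T_h, T_b, T_d, T_i, T_g. Step-by-step check:
  pool = (1, 2)
  T_h: need (0, 2) fits (1, 2); releases (2, 0), pool now (3, 2)
  T_b: need (3, 2) fits (3, 2); releases (1, 3), pool now (4, 5)
  T_d: need (2, 2) fits (4, 5); releases (0, 3), pool now (4, 8)
  T_i: need (3, 2) fits (4, 8); releases (1, 0), pool now (5, 8)
  T_g: need (3, 6) fits (5, 8); releases (1, 0), pool now (6, 8)


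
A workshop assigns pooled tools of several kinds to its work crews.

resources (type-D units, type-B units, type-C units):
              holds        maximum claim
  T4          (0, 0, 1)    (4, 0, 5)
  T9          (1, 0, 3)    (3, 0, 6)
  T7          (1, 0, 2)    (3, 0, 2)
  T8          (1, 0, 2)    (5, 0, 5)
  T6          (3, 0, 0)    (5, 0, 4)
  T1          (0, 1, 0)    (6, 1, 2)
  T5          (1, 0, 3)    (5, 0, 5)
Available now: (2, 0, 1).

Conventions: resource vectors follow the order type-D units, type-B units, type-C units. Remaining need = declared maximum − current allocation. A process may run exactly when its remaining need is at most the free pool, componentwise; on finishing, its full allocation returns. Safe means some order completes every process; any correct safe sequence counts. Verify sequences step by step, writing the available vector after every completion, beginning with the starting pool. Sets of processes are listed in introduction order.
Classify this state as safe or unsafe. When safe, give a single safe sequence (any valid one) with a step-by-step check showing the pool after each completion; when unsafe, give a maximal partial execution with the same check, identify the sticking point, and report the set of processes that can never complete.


SAFE, for example via the order T7, T9, T8, T4, T5, T6, T1.
Key observation: the first exact fit in this order is T7 — it needs (2, 0, 0) with (2, 0, 1) free, meeting a requested resource to the last unit.
Verifying each step:
  pool = (2, 0, 1)
  run T7 (needs (2, 0, 0), free (2, 0, 1)); after release of (1, 0, 2) the pool is (3, 0, 3)
  run T9 (needs (2, 0, 3), free (3, 0, 3)); after release of (1, 0, 3) the pool is (4, 0, 6)
  run T8 (needs (4, 0, 3), free (4, 0, 6)); after release of (1, 0, 2) the pool is (5, 0, 8)
  run T4 (needs (4, 0, 4), free (5, 0, 8)); after release of (0, 0, 1) the pool is (5, 0, 9)
  run T5 (needs (4, 0, 2), free (5, 0, 9)); after release of (1, 0, 3) the pool is (6, 0, 12)
  run T6 (needs (2, 0, 4), free (6, 0, 12)); after release of (3, 0, 0) the pool is (9, 0, 12)
  run T1 (needs (6, 0, 2), free (9, 0, 12)); after release of (0, 1, 0) the pool is (9, 1, 12)


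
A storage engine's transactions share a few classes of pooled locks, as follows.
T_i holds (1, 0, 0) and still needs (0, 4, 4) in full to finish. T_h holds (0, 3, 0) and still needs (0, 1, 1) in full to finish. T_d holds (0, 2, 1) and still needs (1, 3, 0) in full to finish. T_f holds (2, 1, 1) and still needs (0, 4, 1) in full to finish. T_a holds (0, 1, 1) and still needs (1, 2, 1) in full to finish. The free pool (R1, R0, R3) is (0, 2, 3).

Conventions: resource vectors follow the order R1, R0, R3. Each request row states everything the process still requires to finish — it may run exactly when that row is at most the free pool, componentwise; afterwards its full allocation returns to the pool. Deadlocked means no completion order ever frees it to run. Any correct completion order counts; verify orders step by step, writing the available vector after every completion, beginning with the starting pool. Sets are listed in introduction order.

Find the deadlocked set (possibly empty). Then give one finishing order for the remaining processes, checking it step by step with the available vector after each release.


No process is deadlocked.
Key observation: T_h can run right away; the returned allocation unlocks the remaining processes in turn.
The rest can finish in the order T_h, T_f, T_i, T_d, T_a. Step-by-step check:
  pool = (0, 2, 3)
  T_h needs (0, 1, 1) <= (0, 2, 3) -> finishes; pool += (0, 3, 0) = (0, 5, 3)
  T_f needs (0, 4, 1) <= (0, 5, 3) -> finishes; pool += (2, 1, 1) = (2, 6, 4)
  T_i needs (0, 4, 4) <= (2, 6, 4) -> finishes; pool += (1, 0, 0) = (3, 6, 4)
  T_d needs (1, 3, 0) <= (3, 6, 4) -> finishes; pool += (0, 2, 1) = (3, 8, 5)
  T_a needs (1, 2, 1) <= (3, 8, 5) -> finishes; pool += (0, 1, 1) = (3, 9, 6)


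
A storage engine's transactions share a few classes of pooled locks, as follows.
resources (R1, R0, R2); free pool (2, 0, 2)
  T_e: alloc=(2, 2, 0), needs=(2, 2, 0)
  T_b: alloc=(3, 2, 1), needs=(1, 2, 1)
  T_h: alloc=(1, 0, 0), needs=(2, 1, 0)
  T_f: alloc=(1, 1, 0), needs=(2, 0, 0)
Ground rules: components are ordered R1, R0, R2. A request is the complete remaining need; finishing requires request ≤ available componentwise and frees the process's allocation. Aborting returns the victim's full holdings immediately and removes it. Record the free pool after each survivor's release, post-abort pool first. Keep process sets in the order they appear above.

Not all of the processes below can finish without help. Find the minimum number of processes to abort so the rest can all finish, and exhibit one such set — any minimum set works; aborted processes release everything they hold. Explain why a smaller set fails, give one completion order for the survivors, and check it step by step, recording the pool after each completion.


The answer: abort T_e.
Key observation: no ordering could ever have run T_b before the abort of T_e; with (2, 2, 0) back in the pool it fits at step 2.
Why nothing smaller works: aborting no one leaves the state deadlocked as given.
One survivor order: T_h, T_b, T_f. Walking it through (post-abort pool first):
  pool = (4, 2, 2)
  T_h needs (2, 1, 0) <= (4, 2, 2) -> finishes; pool += (1, 0, 0) = (5, 2, 2)
  T_b needs (1, 2, 1) <= (5, 2, 2) -> finishes; pool += (3, 2, 1) = (8, 4, 3)
  T_f needs (2, 0, 0) <= (8, 4, 3) -> finishes; pool += (1, 1, 0) = (9, 5, 3)


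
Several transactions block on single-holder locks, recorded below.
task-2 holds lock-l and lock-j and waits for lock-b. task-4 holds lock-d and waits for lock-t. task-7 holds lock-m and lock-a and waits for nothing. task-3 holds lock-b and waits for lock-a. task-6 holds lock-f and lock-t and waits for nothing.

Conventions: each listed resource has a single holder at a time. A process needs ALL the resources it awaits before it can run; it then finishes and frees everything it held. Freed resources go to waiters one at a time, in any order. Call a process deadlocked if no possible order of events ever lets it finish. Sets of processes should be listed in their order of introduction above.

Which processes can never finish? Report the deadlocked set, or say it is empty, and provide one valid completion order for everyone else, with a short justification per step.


The deadlocked set is empty.
Key observation: all waits point, directly or indirectly, at processes that can finish, so nothing is permanently blocked.
The rest can finish in the order task-7, task-6, task-4, task-3, task-2.
Step-by-step check:
  run task-7 (it waits on nothing); releases lock-m and lock-a
  run task-6 (it waits on nothing); releases lock-f and lock-t
  task-4 waits on lock-t — all released -> runs and releases lock-d
  task-3 waits on lock-a — all released -> runs and releases lock-b
  task-2 waits on lock-b — all released -> runs and releases lock-l and lock-j
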